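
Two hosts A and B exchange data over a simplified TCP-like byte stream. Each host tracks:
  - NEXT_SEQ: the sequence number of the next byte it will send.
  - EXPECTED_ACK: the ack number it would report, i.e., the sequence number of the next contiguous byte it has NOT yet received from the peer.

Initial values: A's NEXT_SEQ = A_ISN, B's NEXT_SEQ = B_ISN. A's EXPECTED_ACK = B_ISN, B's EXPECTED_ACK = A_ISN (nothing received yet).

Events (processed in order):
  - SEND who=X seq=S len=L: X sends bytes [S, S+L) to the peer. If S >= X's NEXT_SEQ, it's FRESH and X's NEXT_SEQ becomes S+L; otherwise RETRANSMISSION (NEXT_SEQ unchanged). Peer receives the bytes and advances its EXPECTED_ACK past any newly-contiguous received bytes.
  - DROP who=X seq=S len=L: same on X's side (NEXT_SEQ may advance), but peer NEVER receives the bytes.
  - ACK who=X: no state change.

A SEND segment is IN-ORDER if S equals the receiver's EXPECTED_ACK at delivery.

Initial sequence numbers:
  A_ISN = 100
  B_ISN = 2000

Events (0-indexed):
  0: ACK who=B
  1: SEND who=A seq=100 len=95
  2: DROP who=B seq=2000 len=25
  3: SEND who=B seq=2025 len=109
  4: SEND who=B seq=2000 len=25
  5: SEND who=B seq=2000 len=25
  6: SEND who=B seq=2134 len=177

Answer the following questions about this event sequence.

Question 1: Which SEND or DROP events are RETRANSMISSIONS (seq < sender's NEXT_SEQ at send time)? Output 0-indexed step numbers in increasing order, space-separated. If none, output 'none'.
Answer: 4 5

Derivation:
Step 1: SEND seq=100 -> fresh
Step 2: DROP seq=2000 -> fresh
Step 3: SEND seq=2025 -> fresh
Step 4: SEND seq=2000 -> retransmit
Step 5: SEND seq=2000 -> retransmit
Step 6: SEND seq=2134 -> fresh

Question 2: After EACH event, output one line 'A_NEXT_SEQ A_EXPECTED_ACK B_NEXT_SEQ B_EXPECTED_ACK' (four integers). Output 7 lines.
100 2000 2000 100
195 2000 2000 195
195 2000 2025 195
195 2000 2134 195
195 2134 2134 195
195 2134 2134 195
195 2311 2311 195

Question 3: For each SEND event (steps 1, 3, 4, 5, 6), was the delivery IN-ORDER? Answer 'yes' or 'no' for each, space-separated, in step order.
Answer: yes no yes no yes

Derivation:
Step 1: SEND seq=100 -> in-order
Step 3: SEND seq=2025 -> out-of-order
Step 4: SEND seq=2000 -> in-order
Step 5: SEND seq=2000 -> out-of-order
Step 6: SEND seq=2134 -> in-order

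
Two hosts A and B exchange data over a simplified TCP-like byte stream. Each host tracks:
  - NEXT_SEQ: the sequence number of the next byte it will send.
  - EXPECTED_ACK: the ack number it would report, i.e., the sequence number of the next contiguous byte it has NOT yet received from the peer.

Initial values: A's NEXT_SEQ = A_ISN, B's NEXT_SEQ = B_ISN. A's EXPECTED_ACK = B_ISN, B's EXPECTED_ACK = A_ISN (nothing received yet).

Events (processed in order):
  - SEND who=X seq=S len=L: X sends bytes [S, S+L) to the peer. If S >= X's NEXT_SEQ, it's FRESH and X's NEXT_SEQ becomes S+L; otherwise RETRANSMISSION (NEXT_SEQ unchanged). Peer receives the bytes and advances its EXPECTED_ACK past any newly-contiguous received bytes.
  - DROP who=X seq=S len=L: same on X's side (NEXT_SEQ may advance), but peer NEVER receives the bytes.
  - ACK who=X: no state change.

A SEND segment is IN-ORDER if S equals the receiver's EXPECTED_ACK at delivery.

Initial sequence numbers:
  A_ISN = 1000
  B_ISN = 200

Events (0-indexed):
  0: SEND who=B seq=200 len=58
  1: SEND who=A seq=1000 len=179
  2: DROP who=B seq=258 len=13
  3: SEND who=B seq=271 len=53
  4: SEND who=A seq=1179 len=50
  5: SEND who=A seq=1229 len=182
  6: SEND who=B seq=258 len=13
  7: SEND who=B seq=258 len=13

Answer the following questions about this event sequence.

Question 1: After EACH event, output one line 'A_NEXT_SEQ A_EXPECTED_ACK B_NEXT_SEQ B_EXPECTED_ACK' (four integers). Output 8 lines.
1000 258 258 1000
1179 258 258 1179
1179 258 271 1179
1179 258 324 1179
1229 258 324 1229
1411 258 324 1411
1411 324 324 1411
1411 324 324 1411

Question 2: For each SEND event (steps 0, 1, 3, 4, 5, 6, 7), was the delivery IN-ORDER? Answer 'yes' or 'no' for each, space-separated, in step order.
Step 0: SEND seq=200 -> in-order
Step 1: SEND seq=1000 -> in-order
Step 3: SEND seq=271 -> out-of-order
Step 4: SEND seq=1179 -> in-order
Step 5: SEND seq=1229 -> in-order
Step 6: SEND seq=258 -> in-order
Step 7: SEND seq=258 -> out-of-order

Answer: yes yes no yes yes yes no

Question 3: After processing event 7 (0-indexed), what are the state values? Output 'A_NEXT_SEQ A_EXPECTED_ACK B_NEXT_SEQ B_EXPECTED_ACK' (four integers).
After event 0: A_seq=1000 A_ack=258 B_seq=258 B_ack=1000
After event 1: A_seq=1179 A_ack=258 B_seq=258 B_ack=1179
After event 2: A_seq=1179 A_ack=258 B_seq=271 B_ack=1179
After event 3: A_seq=1179 A_ack=258 B_seq=324 B_ack=1179
After event 4: A_seq=1229 A_ack=258 B_seq=324 B_ack=1229
After event 5: A_seq=1411 A_ack=258 B_seq=324 B_ack=1411
After event 6: A_seq=1411 A_ack=324 B_seq=324 B_ack=1411
After event 7: A_seq=1411 A_ack=324 B_seq=324 B_ack=1411

1411 324 324 1411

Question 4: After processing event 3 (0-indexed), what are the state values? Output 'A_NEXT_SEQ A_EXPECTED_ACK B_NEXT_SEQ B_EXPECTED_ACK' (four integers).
After event 0: A_seq=1000 A_ack=258 B_seq=258 B_ack=1000
After event 1: A_seq=1179 A_ack=258 B_seq=258 B_ack=1179
After event 2: A_seq=1179 A_ack=258 B_seq=271 B_ack=1179
After event 3: A_seq=1179 A_ack=258 B_seq=324 B_ack=1179

1179 258 324 1179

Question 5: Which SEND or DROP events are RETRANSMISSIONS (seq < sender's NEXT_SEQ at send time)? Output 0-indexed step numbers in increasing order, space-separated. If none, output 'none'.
Answer: 6 7

Derivation:
Step 0: SEND seq=200 -> fresh
Step 1: SEND seq=1000 -> fresh
Step 2: DROP seq=258 -> fresh
Step 3: SEND seq=271 -> fresh
Step 4: SEND seq=1179 -> fresh
Step 5: SEND seq=1229 -> fresh
Step 6: SEND seq=258 -> retransmit
Step 7: SEND seq=258 -> retransmit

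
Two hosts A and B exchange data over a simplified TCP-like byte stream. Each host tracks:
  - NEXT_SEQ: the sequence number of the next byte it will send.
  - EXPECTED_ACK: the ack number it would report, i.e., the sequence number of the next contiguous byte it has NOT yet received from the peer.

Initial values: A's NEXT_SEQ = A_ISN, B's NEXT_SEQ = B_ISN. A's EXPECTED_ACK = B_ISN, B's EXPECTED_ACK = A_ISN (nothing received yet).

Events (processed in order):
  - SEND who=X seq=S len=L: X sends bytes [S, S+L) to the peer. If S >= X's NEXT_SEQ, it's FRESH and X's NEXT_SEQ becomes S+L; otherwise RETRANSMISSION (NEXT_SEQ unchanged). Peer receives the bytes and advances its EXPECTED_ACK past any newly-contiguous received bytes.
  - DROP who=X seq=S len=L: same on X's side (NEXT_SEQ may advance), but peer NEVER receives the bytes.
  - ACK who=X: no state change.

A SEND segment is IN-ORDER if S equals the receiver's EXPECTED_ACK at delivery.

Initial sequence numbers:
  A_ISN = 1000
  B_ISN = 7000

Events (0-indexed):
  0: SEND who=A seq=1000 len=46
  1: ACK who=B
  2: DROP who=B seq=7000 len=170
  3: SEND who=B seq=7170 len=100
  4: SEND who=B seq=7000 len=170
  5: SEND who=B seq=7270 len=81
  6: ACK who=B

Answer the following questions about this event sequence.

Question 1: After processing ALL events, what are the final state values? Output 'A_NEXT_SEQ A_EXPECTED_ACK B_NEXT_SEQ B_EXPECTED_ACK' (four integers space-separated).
Answer: 1046 7351 7351 1046

Derivation:
After event 0: A_seq=1046 A_ack=7000 B_seq=7000 B_ack=1046
After event 1: A_seq=1046 A_ack=7000 B_seq=7000 B_ack=1046
After event 2: A_seq=1046 A_ack=7000 B_seq=7170 B_ack=1046
After event 3: A_seq=1046 A_ack=7000 B_seq=7270 B_ack=1046
After event 4: A_seq=1046 A_ack=7270 B_seq=7270 B_ack=1046
After event 5: A_seq=1046 A_ack=7351 B_seq=7351 B_ack=1046
After event 6: A_seq=1046 A_ack=7351 B_seq=7351 B_ack=1046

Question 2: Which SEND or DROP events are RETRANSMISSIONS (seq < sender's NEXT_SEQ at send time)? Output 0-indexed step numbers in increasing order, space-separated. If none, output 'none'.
Answer: 4

Derivation:
Step 0: SEND seq=1000 -> fresh
Step 2: DROP seq=7000 -> fresh
Step 3: SEND seq=7170 -> fresh
Step 4: SEND seq=7000 -> retransmit
Step 5: SEND seq=7270 -> fresh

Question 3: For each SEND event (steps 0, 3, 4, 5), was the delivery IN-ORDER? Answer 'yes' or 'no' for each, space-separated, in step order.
Answer: yes no yes yes

Derivation:
Step 0: SEND seq=1000 -> in-order
Step 3: SEND seq=7170 -> out-of-order
Step 4: SEND seq=7000 -> in-order
Step 5: SEND seq=7270 -> in-order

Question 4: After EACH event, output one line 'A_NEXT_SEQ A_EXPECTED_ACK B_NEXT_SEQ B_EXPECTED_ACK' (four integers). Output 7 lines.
1046 7000 7000 1046
1046 7000 7000 1046
1046 7000 7170 1046
1046 7000 7270 1046
1046 7270 7270 1046
1046 7351 7351 1046
1046 7351 7351 1046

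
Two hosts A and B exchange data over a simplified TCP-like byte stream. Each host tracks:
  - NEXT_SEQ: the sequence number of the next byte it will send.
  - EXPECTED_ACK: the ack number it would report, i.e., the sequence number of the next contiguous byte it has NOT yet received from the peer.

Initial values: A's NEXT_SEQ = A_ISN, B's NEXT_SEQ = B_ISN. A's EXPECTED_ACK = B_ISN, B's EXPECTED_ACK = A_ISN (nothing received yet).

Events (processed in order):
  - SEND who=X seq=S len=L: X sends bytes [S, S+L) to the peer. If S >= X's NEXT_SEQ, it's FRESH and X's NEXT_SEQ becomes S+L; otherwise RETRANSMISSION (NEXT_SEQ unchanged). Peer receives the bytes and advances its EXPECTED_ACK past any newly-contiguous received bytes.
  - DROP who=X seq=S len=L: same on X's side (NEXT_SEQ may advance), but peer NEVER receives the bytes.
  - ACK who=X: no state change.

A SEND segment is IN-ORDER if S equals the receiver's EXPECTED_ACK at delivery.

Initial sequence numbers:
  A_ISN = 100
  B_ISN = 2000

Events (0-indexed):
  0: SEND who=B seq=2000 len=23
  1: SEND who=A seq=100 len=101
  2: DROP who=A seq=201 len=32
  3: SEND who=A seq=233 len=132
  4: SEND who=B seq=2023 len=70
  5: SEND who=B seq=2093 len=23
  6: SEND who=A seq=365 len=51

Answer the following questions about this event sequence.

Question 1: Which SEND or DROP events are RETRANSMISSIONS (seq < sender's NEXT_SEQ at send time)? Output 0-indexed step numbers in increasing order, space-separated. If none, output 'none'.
Step 0: SEND seq=2000 -> fresh
Step 1: SEND seq=100 -> fresh
Step 2: DROP seq=201 -> fresh
Step 3: SEND seq=233 -> fresh
Step 4: SEND seq=2023 -> fresh
Step 5: SEND seq=2093 -> fresh
Step 6: SEND seq=365 -> fresh

Answer: none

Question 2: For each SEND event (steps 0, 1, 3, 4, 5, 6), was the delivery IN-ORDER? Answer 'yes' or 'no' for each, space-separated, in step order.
Answer: yes yes no yes yes no

Derivation:
Step 0: SEND seq=2000 -> in-order
Step 1: SEND seq=100 -> in-order
Step 3: SEND seq=233 -> out-of-order
Step 4: SEND seq=2023 -> in-order
Step 5: SEND seq=2093 -> in-order
Step 6: SEND seq=365 -> out-of-order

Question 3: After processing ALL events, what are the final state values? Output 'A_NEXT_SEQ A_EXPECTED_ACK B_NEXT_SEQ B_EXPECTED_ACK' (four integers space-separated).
After event 0: A_seq=100 A_ack=2023 B_seq=2023 B_ack=100
After event 1: A_seq=201 A_ack=2023 B_seq=2023 B_ack=201
After event 2: A_seq=233 A_ack=2023 B_seq=2023 B_ack=201
After event 3: A_seq=365 A_ack=2023 B_seq=2023 B_ack=201
After event 4: A_seq=365 A_ack=2093 B_seq=2093 B_ack=201
After event 5: A_seq=365 A_ack=2116 B_seq=2116 B_ack=201
After event 6: A_seq=416 A_ack=2116 B_seq=2116 B_ack=201

Answer: 416 2116 2116 201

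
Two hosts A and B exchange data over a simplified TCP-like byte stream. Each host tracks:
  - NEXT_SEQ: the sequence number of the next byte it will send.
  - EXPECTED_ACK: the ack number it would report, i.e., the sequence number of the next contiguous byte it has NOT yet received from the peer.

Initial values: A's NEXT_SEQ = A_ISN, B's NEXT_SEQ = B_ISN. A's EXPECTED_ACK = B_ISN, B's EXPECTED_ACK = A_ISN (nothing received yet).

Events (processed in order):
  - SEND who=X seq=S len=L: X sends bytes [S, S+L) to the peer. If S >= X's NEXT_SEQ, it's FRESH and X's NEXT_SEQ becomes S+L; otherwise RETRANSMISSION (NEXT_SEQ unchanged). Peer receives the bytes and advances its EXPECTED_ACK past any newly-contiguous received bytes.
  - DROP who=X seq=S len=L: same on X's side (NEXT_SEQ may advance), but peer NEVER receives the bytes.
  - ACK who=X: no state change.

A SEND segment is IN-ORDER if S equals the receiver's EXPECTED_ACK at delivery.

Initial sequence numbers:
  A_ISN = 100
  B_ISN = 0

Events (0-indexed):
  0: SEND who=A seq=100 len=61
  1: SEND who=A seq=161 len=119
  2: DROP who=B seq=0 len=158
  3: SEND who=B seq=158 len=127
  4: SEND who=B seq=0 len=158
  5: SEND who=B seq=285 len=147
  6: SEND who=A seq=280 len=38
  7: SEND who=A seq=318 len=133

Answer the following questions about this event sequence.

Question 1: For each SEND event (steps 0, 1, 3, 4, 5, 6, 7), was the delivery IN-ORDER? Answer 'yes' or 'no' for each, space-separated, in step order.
Answer: yes yes no yes yes yes yes

Derivation:
Step 0: SEND seq=100 -> in-order
Step 1: SEND seq=161 -> in-order
Step 3: SEND seq=158 -> out-of-order
Step 4: SEND seq=0 -> in-order
Step 5: SEND seq=285 -> in-order
Step 6: SEND seq=280 -> in-order
Step 7: SEND seq=318 -> in-order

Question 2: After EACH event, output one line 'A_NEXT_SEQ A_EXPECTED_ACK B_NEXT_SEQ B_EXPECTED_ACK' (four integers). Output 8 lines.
161 0 0 161
280 0 0 280
280 0 158 280
280 0 285 280
280 285 285 280
280 432 432 280
318 432 432 318
451 432 432 451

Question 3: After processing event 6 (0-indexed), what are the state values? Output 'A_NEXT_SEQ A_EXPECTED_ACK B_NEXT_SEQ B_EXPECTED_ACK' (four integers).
After event 0: A_seq=161 A_ack=0 B_seq=0 B_ack=161
After event 1: A_seq=280 A_ack=0 B_seq=0 B_ack=280
After event 2: A_seq=280 A_ack=0 B_seq=158 B_ack=280
After event 3: A_seq=280 A_ack=0 B_seq=285 B_ack=280
After event 4: A_seq=280 A_ack=285 B_seq=285 B_ack=280
After event 5: A_seq=280 A_ack=432 B_seq=432 B_ack=280
After event 6: A_seq=318 A_ack=432 B_seq=432 B_ack=318

318 432 432 318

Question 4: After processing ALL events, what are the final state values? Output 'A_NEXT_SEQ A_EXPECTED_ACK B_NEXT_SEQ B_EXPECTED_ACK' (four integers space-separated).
Answer: 451 432 432 451

Derivation:
After event 0: A_seq=161 A_ack=0 B_seq=0 B_ack=161
After event 1: A_seq=280 A_ack=0 B_seq=0 B_ack=280
After event 2: A_seq=280 A_ack=0 B_seq=158 B_ack=280
After event 3: A_seq=280 A_ack=0 B_seq=285 B_ack=280
After event 4: A_seq=280 A_ack=285 B_seq=285 B_ack=280
After event 5: A_seq=280 A_ack=432 B_seq=432 B_ack=280
After event 6: A_seq=318 A_ack=432 B_seq=432 B_ack=318
After event 7: A_seq=451 A_ack=432 B_seq=432 B_ack=451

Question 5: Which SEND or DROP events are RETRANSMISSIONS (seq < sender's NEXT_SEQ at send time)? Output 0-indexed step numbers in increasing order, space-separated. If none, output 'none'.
Answer: 4

Derivation:
Step 0: SEND seq=100 -> fresh
Step 1: SEND seq=161 -> fresh
Step 2: DROP seq=0 -> fresh
Step 3: SEND seq=158 -> fresh
Step 4: SEND seq=0 -> retransmit
Step 5: SEND seq=285 -> fresh
Step 6: SEND seq=280 -> fresh
Step 7: SEND seq=318 -> fresh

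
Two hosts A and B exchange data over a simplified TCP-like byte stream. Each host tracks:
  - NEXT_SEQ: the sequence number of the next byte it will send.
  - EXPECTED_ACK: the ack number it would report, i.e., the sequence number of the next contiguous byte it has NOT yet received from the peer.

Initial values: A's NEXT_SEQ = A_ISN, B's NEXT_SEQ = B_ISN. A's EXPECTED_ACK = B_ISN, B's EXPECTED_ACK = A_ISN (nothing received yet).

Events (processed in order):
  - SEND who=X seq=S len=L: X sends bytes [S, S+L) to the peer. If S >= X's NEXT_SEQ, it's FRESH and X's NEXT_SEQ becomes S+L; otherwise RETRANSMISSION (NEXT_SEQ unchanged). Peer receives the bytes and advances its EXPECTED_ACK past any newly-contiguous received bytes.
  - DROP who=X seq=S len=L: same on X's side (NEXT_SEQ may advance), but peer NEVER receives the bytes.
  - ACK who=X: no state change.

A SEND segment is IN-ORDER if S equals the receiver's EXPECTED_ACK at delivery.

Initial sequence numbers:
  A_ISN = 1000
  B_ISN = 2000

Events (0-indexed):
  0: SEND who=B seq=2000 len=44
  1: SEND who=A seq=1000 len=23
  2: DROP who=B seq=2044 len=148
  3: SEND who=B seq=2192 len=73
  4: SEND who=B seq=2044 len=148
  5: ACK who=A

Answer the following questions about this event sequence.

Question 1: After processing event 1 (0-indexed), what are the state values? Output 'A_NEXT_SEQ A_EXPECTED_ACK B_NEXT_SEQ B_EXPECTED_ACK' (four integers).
After event 0: A_seq=1000 A_ack=2044 B_seq=2044 B_ack=1000
After event 1: A_seq=1023 A_ack=2044 B_seq=2044 B_ack=1023

1023 2044 2044 1023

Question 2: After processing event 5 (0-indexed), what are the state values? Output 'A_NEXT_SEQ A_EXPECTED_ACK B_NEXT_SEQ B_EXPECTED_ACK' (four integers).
After event 0: A_seq=1000 A_ack=2044 B_seq=2044 B_ack=1000
After event 1: A_seq=1023 A_ack=2044 B_seq=2044 B_ack=1023
After event 2: A_seq=1023 A_ack=2044 B_seq=2192 B_ack=1023
After event 3: A_seq=1023 A_ack=2044 B_seq=2265 B_ack=1023
After event 4: A_seq=1023 A_ack=2265 B_seq=2265 B_ack=1023
After event 5: A_seq=1023 A_ack=2265 B_seq=2265 B_ack=1023

1023 2265 2265 1023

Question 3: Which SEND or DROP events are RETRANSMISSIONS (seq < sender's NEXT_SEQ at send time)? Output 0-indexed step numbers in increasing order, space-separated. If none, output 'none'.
Step 0: SEND seq=2000 -> fresh
Step 1: SEND seq=1000 -> fresh
Step 2: DROP seq=2044 -> fresh
Step 3: SEND seq=2192 -> fresh
Step 4: SEND seq=2044 -> retransmit

Answer: 4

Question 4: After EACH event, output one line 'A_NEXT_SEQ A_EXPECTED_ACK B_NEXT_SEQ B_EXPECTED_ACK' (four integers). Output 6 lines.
1000 2044 2044 1000
1023 2044 2044 1023
1023 2044 2192 1023
1023 2044 2265 1023
1023 2265 2265 1023
1023 2265 2265 1023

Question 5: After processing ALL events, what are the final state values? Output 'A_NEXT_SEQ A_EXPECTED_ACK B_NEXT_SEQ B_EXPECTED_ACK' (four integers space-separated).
After event 0: A_seq=1000 A_ack=2044 B_seq=2044 B_ack=1000
After event 1: A_seq=1023 A_ack=2044 B_seq=2044 B_ack=1023
After event 2: A_seq=1023 A_ack=2044 B_seq=2192 B_ack=1023
After event 3: A_seq=1023 A_ack=2044 B_seq=2265 B_ack=1023
After event 4: A_seq=1023 A_ack=2265 B_seq=2265 B_ack=1023
After event 5: A_seq=1023 A_ack=2265 B_seq=2265 B_ack=1023

Answer: 1023 2265 2265 1023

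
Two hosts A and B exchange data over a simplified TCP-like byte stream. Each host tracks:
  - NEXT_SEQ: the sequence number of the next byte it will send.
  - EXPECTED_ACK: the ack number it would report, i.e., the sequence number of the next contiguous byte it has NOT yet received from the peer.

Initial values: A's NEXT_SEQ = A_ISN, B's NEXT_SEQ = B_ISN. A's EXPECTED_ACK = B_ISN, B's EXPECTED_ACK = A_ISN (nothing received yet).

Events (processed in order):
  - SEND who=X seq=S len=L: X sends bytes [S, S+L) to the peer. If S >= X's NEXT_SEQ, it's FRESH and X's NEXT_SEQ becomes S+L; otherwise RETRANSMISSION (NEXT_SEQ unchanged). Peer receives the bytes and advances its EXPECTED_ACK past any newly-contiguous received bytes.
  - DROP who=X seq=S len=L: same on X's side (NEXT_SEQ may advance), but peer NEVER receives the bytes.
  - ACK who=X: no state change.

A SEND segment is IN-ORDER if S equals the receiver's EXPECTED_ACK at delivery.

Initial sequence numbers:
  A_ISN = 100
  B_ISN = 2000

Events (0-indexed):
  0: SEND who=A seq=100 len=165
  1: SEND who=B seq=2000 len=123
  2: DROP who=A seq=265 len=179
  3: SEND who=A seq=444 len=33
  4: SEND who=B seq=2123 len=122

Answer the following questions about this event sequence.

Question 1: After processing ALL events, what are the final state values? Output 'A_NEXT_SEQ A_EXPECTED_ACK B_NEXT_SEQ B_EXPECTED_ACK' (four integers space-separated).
Answer: 477 2245 2245 265

Derivation:
After event 0: A_seq=265 A_ack=2000 B_seq=2000 B_ack=265
After event 1: A_seq=265 A_ack=2123 B_seq=2123 B_ack=265
After event 2: A_seq=444 A_ack=2123 B_seq=2123 B_ack=265
After event 3: A_seq=477 A_ack=2123 B_seq=2123 B_ack=265
After event 4: A_seq=477 A_ack=2245 B_seq=2245 B_ack=265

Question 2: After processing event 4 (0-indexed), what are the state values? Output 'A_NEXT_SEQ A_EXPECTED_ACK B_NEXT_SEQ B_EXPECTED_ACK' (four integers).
After event 0: A_seq=265 A_ack=2000 B_seq=2000 B_ack=265
After event 1: A_seq=265 A_ack=2123 B_seq=2123 B_ack=265
After event 2: A_seq=444 A_ack=2123 B_seq=2123 B_ack=265
After event 3: A_seq=477 A_ack=2123 B_seq=2123 B_ack=265
After event 4: A_seq=477 A_ack=2245 B_seq=2245 B_ack=265

477 2245 2245 265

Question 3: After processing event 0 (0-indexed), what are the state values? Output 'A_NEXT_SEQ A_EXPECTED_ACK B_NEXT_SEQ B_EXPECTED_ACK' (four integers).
After event 0: A_seq=265 A_ack=2000 B_seq=2000 B_ack=265

265 2000 2000 265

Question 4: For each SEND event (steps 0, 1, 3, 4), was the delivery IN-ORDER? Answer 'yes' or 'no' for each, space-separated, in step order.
Step 0: SEND seq=100 -> in-order
Step 1: SEND seq=2000 -> in-order
Step 3: SEND seq=444 -> out-of-order
Step 4: SEND seq=2123 -> in-order

Answer: yes yes no yes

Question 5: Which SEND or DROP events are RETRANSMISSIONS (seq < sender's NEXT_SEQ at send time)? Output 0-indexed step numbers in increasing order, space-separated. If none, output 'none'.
Step 0: SEND seq=100 -> fresh
Step 1: SEND seq=2000 -> fresh
Step 2: DROP seq=265 -> fresh
Step 3: SEND seq=444 -> fresh
Step 4: SEND seq=2123 -> fresh

Answer: none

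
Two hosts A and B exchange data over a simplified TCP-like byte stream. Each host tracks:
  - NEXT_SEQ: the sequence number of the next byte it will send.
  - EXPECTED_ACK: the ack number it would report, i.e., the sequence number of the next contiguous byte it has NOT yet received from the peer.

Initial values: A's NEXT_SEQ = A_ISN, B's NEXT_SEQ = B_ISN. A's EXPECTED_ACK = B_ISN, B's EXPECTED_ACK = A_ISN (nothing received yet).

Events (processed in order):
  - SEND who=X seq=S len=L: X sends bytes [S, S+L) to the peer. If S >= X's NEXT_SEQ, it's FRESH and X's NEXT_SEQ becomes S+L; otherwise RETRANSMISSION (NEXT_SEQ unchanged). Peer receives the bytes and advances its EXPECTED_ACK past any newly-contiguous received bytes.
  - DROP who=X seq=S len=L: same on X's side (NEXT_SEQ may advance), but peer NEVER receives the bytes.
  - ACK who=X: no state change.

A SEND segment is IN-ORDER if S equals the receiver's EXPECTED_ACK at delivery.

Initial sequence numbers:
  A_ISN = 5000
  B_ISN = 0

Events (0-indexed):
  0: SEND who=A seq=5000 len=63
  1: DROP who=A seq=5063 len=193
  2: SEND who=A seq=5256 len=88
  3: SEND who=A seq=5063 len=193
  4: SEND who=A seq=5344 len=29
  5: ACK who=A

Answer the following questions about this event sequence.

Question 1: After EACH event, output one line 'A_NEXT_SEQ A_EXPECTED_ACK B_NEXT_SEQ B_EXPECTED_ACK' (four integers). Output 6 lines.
5063 0 0 5063
5256 0 0 5063
5344 0 0 5063
5344 0 0 5344
5373 0 0 5373
5373 0 0 5373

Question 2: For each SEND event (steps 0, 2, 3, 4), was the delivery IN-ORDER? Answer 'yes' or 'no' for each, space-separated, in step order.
Step 0: SEND seq=5000 -> in-order
Step 2: SEND seq=5256 -> out-of-order
Step 3: SEND seq=5063 -> in-order
Step 4: SEND seq=5344 -> in-order

Answer: yes no yes yes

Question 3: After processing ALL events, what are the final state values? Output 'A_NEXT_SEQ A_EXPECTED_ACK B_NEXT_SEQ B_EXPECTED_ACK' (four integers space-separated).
Answer: 5373 0 0 5373

Derivation:
After event 0: A_seq=5063 A_ack=0 B_seq=0 B_ack=5063
After event 1: A_seq=5256 A_ack=0 B_seq=0 B_ack=5063
After event 2: A_seq=5344 A_ack=0 B_seq=0 B_ack=5063
After event 3: A_seq=5344 A_ack=0 B_seq=0 B_ack=5344
After event 4: A_seq=5373 A_ack=0 B_seq=0 B_ack=5373
After event 5: A_seq=5373 A_ack=0 B_seq=0 B_ack=5373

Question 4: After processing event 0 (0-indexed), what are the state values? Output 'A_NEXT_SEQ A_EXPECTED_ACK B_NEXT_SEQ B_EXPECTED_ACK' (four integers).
After event 0: A_seq=5063 A_ack=0 B_seq=0 B_ack=5063

5063 0 0 5063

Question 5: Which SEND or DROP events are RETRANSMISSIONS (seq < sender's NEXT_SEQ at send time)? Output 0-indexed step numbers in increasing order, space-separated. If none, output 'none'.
Step 0: SEND seq=5000 -> fresh
Step 1: DROP seq=5063 -> fresh
Step 2: SEND seq=5256 -> fresh
Step 3: SEND seq=5063 -> retransmit
Step 4: SEND seq=5344 -> fresh

Answer: 3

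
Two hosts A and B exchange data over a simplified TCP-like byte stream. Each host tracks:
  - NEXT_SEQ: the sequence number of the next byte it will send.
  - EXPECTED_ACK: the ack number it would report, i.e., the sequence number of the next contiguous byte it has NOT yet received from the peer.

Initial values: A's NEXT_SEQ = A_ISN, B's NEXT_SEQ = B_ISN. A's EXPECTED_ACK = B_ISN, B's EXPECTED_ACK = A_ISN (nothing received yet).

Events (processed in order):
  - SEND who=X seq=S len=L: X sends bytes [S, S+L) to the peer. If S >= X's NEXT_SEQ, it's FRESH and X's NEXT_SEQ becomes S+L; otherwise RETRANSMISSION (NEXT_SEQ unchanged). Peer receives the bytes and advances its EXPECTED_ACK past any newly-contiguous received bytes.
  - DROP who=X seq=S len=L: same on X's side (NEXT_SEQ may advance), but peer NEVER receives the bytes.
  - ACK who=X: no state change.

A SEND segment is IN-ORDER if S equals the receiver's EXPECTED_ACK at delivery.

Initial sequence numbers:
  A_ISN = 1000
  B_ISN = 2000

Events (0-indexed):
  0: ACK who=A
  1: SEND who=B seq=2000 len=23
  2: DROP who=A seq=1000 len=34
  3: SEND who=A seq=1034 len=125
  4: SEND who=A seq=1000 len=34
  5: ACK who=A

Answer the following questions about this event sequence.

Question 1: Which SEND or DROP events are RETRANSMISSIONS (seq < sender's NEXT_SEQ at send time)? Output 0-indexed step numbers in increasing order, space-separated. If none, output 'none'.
Answer: 4

Derivation:
Step 1: SEND seq=2000 -> fresh
Step 2: DROP seq=1000 -> fresh
Step 3: SEND seq=1034 -> fresh
Step 4: SEND seq=1000 -> retransmit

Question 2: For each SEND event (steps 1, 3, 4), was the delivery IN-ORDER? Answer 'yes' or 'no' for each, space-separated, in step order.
Answer: yes no yes

Derivation:
Step 1: SEND seq=2000 -> in-order
Step 3: SEND seq=1034 -> out-of-order
Step 4: SEND seq=1000 -> in-order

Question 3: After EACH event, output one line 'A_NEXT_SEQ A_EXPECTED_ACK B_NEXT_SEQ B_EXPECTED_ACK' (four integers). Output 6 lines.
1000 2000 2000 1000
1000 2023 2023 1000
1034 2023 2023 1000
1159 2023 2023 1000
1159 2023 2023 1159
1159 2023 2023 1159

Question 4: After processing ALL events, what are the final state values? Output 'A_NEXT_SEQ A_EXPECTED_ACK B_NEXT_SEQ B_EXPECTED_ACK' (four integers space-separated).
Answer: 1159 2023 2023 1159

Derivation:
After event 0: A_seq=1000 A_ack=2000 B_seq=2000 B_ack=1000
After event 1: A_seq=1000 A_ack=2023 B_seq=2023 B_ack=1000
After event 2: A_seq=1034 A_ack=2023 B_seq=2023 B_ack=1000
After event 3: A_seq=1159 A_ack=2023 B_seq=2023 B_ack=1000
After event 4: A_seq=1159 A_ack=2023 B_seq=2023 B_ack=1159
After event 5: A_seq=1159 A_ack=2023 B_seq=2023 B_ack=1159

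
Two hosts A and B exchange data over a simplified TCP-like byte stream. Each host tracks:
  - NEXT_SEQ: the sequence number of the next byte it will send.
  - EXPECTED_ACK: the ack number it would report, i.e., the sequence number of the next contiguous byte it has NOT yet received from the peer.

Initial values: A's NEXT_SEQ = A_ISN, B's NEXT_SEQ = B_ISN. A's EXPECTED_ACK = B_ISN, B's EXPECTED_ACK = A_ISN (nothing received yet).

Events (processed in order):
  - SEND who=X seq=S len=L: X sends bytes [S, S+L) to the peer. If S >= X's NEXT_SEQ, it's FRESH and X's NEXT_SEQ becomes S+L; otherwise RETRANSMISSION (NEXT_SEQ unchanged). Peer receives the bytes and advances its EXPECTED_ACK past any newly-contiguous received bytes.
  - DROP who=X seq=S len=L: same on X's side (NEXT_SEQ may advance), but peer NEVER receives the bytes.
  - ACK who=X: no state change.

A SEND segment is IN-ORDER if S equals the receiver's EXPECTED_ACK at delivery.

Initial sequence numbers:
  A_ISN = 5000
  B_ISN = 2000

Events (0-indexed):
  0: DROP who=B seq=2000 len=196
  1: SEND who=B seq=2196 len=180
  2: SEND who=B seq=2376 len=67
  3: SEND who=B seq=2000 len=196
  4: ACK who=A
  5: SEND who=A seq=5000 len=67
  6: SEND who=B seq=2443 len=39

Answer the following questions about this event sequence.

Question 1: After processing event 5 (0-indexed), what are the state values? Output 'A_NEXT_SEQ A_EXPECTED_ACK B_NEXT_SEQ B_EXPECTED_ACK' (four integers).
After event 0: A_seq=5000 A_ack=2000 B_seq=2196 B_ack=5000
After event 1: A_seq=5000 A_ack=2000 B_seq=2376 B_ack=5000
After event 2: A_seq=5000 A_ack=2000 B_seq=2443 B_ack=5000
After event 3: A_seq=5000 A_ack=2443 B_seq=2443 B_ack=5000
After event 4: A_seq=5000 A_ack=2443 B_seq=2443 B_ack=5000
After event 5: A_seq=5067 A_ack=2443 B_seq=2443 B_ack=5067

5067 2443 2443 5067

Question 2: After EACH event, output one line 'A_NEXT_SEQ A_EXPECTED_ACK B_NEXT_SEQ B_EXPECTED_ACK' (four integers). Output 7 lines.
5000 2000 2196 5000
5000 2000 2376 5000
5000 2000 2443 5000
5000 2443 2443 5000
5000 2443 2443 5000
5067 2443 2443 5067
5067 2482 2482 5067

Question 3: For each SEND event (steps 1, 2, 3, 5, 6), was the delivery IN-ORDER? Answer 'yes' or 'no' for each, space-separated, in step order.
Step 1: SEND seq=2196 -> out-of-order
Step 2: SEND seq=2376 -> out-of-order
Step 3: SEND seq=2000 -> in-order
Step 5: SEND seq=5000 -> in-order
Step 6: SEND seq=2443 -> in-order

Answer: no no yes yes yes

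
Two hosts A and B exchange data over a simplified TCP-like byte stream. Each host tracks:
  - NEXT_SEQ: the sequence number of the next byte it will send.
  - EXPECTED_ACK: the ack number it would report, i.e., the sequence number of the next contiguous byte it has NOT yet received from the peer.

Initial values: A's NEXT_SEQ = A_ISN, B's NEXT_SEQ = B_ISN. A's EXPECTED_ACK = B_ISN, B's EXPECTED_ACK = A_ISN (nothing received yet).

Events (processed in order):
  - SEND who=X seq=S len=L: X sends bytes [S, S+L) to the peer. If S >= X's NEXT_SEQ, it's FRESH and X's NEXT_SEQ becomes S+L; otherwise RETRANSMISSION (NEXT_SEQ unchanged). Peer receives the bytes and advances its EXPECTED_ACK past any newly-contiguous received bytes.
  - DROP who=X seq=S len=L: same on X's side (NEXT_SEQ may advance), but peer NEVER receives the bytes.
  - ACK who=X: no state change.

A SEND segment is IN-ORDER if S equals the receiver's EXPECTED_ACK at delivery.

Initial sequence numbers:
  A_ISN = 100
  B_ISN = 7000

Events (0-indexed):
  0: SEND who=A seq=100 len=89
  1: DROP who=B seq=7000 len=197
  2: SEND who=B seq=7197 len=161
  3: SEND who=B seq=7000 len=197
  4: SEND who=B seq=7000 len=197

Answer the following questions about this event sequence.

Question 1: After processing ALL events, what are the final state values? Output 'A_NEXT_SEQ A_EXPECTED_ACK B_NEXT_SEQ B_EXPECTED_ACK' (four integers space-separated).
After event 0: A_seq=189 A_ack=7000 B_seq=7000 B_ack=189
After event 1: A_seq=189 A_ack=7000 B_seq=7197 B_ack=189
After event 2: A_seq=189 A_ack=7000 B_seq=7358 B_ack=189
After event 3: A_seq=189 A_ack=7358 B_seq=7358 B_ack=189
After event 4: A_seq=189 A_ack=7358 B_seq=7358 B_ack=189

Answer: 189 7358 7358 189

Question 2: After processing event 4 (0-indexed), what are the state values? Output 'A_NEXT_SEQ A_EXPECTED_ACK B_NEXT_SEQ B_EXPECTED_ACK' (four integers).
After event 0: A_seq=189 A_ack=7000 B_seq=7000 B_ack=189
After event 1: A_seq=189 A_ack=7000 B_seq=7197 B_ack=189
After event 2: A_seq=189 A_ack=7000 B_seq=7358 B_ack=189
After event 3: A_seq=189 A_ack=7358 B_seq=7358 B_ack=189
After event 4: A_seq=189 A_ack=7358 B_seq=7358 B_ack=189

189 7358 7358 189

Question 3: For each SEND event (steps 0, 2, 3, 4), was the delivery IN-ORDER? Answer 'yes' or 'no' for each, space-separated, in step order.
Answer: yes no yes no

Derivation:
Step 0: SEND seq=100 -> in-order
Step 2: SEND seq=7197 -> out-of-order
Step 3: SEND seq=7000 -> in-order
Step 4: SEND seq=7000 -> out-of-order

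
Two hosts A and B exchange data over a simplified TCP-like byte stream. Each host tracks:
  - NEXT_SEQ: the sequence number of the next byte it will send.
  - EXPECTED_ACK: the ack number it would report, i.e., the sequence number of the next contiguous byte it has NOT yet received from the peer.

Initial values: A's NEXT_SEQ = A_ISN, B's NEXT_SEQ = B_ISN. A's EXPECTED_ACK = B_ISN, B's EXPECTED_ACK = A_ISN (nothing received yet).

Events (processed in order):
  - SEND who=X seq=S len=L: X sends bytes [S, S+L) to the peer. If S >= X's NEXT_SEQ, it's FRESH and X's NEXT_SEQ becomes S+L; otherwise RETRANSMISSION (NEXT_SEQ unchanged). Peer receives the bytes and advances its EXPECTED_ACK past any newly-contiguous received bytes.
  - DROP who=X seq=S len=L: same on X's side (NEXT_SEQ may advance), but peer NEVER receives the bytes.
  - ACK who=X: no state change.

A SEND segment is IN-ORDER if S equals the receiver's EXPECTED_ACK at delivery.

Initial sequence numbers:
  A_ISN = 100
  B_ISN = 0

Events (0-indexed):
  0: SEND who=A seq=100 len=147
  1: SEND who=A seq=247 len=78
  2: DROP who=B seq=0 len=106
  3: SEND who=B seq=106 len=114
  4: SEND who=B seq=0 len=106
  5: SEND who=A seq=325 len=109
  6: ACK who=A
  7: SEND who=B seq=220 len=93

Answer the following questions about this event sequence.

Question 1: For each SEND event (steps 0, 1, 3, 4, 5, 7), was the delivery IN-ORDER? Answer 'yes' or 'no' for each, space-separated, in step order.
Answer: yes yes no yes yes yes

Derivation:
Step 0: SEND seq=100 -> in-order
Step 1: SEND seq=247 -> in-order
Step 3: SEND seq=106 -> out-of-order
Step 4: SEND seq=0 -> in-order
Step 5: SEND seq=325 -> in-order
Step 7: SEND seq=220 -> in-order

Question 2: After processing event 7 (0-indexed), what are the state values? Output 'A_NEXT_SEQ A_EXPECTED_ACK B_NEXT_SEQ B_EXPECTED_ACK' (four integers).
After event 0: A_seq=247 A_ack=0 B_seq=0 B_ack=247
After event 1: A_seq=325 A_ack=0 B_seq=0 B_ack=325
After event 2: A_seq=325 A_ack=0 B_seq=106 B_ack=325
After event 3: A_seq=325 A_ack=0 B_seq=220 B_ack=325
After event 4: A_seq=325 A_ack=220 B_seq=220 B_ack=325
After event 5: A_seq=434 A_ack=220 B_seq=220 B_ack=434
After event 6: A_seq=434 A_ack=220 B_seq=220 B_ack=434
After event 7: A_seq=434 A_ack=313 B_seq=313 B_ack=434

434 313 313 434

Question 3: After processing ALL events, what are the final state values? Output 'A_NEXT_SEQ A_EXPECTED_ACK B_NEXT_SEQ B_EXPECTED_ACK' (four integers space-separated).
After event 0: A_seq=247 A_ack=0 B_seq=0 B_ack=247
After event 1: A_seq=325 A_ack=0 B_seq=0 B_ack=325
After event 2: A_seq=325 A_ack=0 B_seq=106 B_ack=325
After event 3: A_seq=325 A_ack=0 B_seq=220 B_ack=325
After event 4: A_seq=325 A_ack=220 B_seq=220 B_ack=325
After event 5: A_seq=434 A_ack=220 B_seq=220 B_ack=434
After event 6: A_seq=434 A_ack=220 B_seq=220 B_ack=434
After event 7: A_seq=434 A_ack=313 B_seq=313 B_ack=434

Answer: 434 313 313 434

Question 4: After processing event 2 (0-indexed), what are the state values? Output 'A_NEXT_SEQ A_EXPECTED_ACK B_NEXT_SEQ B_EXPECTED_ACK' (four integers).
After event 0: A_seq=247 A_ack=0 B_seq=0 B_ack=247
After event 1: A_seq=325 A_ack=0 B_seq=0 B_ack=325
After event 2: A_seq=325 A_ack=0 B_seq=106 B_ack=325

325 0 106 325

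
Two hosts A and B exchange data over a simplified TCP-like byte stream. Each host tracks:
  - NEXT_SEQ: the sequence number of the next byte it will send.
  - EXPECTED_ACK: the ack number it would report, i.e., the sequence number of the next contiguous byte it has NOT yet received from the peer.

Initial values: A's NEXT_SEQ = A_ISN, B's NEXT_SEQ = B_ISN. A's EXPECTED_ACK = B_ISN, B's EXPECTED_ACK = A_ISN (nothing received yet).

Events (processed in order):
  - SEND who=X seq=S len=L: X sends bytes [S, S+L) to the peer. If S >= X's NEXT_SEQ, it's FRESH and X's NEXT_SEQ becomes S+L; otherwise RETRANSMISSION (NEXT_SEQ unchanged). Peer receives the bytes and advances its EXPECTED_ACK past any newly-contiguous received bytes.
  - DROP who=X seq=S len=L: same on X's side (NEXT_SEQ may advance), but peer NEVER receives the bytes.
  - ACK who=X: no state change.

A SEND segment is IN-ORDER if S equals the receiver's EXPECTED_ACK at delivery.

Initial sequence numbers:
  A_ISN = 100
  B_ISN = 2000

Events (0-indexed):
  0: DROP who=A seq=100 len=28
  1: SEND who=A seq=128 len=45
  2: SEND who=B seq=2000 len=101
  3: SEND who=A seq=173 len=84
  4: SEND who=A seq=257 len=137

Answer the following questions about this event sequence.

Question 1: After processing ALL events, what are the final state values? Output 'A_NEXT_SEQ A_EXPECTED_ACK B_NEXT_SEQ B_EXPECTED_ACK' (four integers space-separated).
After event 0: A_seq=128 A_ack=2000 B_seq=2000 B_ack=100
After event 1: A_seq=173 A_ack=2000 B_seq=2000 B_ack=100
After event 2: A_seq=173 A_ack=2101 B_seq=2101 B_ack=100
After event 3: A_seq=257 A_ack=2101 B_seq=2101 B_ack=100
After event 4: A_seq=394 A_ack=2101 B_seq=2101 B_ack=100

Answer: 394 2101 2101 100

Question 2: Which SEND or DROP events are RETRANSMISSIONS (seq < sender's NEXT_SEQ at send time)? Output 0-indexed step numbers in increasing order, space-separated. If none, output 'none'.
Answer: none

Derivation:
Step 0: DROP seq=100 -> fresh
Step 1: SEND seq=128 -> fresh
Step 2: SEND seq=2000 -> fresh
Step 3: SEND seq=173 -> fresh
Step 4: SEND seq=257 -> fresh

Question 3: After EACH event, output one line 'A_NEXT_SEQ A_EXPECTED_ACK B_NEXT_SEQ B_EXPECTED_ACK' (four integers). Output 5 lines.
128 2000 2000 100
173 2000 2000 100
173 2101 2101 100
257 2101 2101 100
394 2101 2101 100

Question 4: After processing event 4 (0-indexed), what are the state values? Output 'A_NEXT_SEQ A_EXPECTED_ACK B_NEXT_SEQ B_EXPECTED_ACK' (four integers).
After event 0: A_seq=128 A_ack=2000 B_seq=2000 B_ack=100
After event 1: A_seq=173 A_ack=2000 B_seq=2000 B_ack=100
After event 2: A_seq=173 A_ack=2101 B_seq=2101 B_ack=100
After event 3: A_seq=257 A_ack=2101 B_seq=2101 B_ack=100
After event 4: A_seq=394 A_ack=2101 B_seq=2101 B_ack=100

394 2101 2101 100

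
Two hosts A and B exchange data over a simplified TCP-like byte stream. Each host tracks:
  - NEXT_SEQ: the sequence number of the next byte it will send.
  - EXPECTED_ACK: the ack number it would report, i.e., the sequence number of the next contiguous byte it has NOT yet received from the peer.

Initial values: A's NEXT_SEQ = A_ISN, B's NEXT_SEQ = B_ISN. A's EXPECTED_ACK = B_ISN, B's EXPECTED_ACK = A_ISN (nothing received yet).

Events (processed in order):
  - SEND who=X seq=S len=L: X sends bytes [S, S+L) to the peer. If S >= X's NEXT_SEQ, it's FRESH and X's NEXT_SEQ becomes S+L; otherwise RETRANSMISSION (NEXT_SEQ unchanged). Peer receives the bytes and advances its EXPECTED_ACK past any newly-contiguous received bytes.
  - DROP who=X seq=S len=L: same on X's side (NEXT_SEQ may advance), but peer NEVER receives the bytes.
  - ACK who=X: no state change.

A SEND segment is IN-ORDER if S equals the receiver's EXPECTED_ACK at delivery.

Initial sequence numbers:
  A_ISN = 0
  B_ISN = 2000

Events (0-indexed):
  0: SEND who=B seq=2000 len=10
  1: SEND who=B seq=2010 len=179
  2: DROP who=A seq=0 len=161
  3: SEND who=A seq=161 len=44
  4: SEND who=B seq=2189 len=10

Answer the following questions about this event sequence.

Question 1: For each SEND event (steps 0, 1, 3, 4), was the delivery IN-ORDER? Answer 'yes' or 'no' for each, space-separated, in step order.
Answer: yes yes no yes

Derivation:
Step 0: SEND seq=2000 -> in-order
Step 1: SEND seq=2010 -> in-order
Step 3: SEND seq=161 -> out-of-order
Step 4: SEND seq=2189 -> in-order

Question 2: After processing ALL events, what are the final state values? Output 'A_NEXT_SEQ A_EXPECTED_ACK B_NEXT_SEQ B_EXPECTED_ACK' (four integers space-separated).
Answer: 205 2199 2199 0

Derivation:
After event 0: A_seq=0 A_ack=2010 B_seq=2010 B_ack=0
After event 1: A_seq=0 A_ack=2189 B_seq=2189 B_ack=0
After event 2: A_seq=161 A_ack=2189 B_seq=2189 B_ack=0
After event 3: A_seq=205 A_ack=2189 B_seq=2189 B_ack=0
After event 4: A_seq=205 A_ack=2199 B_seq=2199 B_ack=0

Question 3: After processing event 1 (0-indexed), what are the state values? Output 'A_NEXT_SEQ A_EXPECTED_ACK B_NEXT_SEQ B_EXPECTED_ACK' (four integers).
After event 0: A_seq=0 A_ack=2010 B_seq=2010 B_ack=0
After event 1: A_seq=0 A_ack=2189 B_seq=2189 B_ack=0

0 2189 2189 0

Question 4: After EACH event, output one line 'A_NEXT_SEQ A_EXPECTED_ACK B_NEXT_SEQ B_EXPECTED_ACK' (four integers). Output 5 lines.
0 2010 2010 0
0 2189 2189 0
161 2189 2189 0
205 2189 2189 0
205 2199 2199 0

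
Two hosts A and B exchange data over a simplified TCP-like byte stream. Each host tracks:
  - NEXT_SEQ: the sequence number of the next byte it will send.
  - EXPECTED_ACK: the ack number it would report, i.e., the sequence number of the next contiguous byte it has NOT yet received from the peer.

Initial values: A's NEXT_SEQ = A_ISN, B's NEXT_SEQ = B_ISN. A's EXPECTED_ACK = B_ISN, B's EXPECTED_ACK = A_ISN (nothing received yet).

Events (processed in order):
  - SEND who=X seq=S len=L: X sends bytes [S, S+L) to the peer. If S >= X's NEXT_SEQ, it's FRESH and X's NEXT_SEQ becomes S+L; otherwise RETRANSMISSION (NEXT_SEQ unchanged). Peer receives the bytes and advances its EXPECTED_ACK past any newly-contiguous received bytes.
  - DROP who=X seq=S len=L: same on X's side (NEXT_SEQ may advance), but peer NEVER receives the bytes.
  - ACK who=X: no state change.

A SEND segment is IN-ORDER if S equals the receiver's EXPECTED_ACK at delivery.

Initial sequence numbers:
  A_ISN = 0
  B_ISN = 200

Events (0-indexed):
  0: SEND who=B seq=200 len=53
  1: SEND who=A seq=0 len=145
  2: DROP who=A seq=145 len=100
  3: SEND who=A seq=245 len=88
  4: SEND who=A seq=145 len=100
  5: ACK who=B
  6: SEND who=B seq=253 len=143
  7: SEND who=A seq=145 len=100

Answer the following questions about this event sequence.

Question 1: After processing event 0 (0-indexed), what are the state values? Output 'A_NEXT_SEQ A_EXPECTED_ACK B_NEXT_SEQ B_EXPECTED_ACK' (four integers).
After event 0: A_seq=0 A_ack=253 B_seq=253 B_ack=0

0 253 253 0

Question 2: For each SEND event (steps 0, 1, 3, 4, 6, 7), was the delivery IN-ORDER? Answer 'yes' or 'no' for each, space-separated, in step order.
Step 0: SEND seq=200 -> in-order
Step 1: SEND seq=0 -> in-order
Step 3: SEND seq=245 -> out-of-order
Step 4: SEND seq=145 -> in-order
Step 6: SEND seq=253 -> in-order
Step 7: SEND seq=145 -> out-of-order

Answer: yes yes no yes yes no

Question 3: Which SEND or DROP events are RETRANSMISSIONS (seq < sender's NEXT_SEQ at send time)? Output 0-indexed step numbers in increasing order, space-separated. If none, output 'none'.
Step 0: SEND seq=200 -> fresh
Step 1: SEND seq=0 -> fresh
Step 2: DROP seq=145 -> fresh
Step 3: SEND seq=245 -> fresh
Step 4: SEND seq=145 -> retransmit
Step 6: SEND seq=253 -> fresh
Step 7: SEND seq=145 -> retransmit

Answer: 4 7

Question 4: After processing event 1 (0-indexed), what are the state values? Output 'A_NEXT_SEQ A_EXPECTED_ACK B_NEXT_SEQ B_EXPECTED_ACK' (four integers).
After event 0: A_seq=0 A_ack=253 B_seq=253 B_ack=0
After event 1: A_seq=145 A_ack=253 B_seq=253 B_ack=145

145 253 253 145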